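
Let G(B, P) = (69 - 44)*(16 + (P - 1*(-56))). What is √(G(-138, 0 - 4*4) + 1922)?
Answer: √3322 ≈ 57.637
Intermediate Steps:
G(B, P) = 1800 + 25*P (G(B, P) = 25*(16 + (P + 56)) = 25*(16 + (56 + P)) = 25*(72 + P) = 1800 + 25*P)
√(G(-138, 0 - 4*4) + 1922) = √((1800 + 25*(0 - 4*4)) + 1922) = √((1800 + 25*(0 - 16)) + 1922) = √((1800 + 25*(-16)) + 1922) = √((1800 - 400) + 1922) = √(1400 + 1922) = √3322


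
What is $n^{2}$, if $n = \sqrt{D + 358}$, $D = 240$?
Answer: $598$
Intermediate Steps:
$n = \sqrt{598}$ ($n = \sqrt{240 + 358} = \sqrt{598} \approx 24.454$)
$n^{2} = \left(\sqrt{598}\right)^{2} = 598$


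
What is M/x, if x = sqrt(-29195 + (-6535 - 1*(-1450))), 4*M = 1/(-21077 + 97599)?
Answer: -I*sqrt(8570)/5246348320 ≈ -1.7645e-8*I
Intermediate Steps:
M = 1/306088 (M = 1/(4*(-21077 + 97599)) = (1/4)/76522 = (1/4)*(1/76522) = 1/306088 ≈ 3.2670e-6)
x = 2*I*sqrt(8570) (x = sqrt(-29195 + (-6535 + 1450)) = sqrt(-29195 - 5085) = sqrt(-34280) = 2*I*sqrt(8570) ≈ 185.15*I)
M/x = 1/(306088*((2*I*sqrt(8570)))) = (-I*sqrt(8570)/17140)/306088 = -I*sqrt(8570)/5246348320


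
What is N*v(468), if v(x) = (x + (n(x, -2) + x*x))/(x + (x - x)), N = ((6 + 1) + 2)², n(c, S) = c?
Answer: 38070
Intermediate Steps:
N = 81 (N = (7 + 2)² = 9² = 81)
v(x) = (x² + 2*x)/x (v(x) = (x + (x + x*x))/(x + (x - x)) = (x + (x + x²))/(x + 0) = (x² + 2*x)/x)
N*v(468) = 81*(2 + 468) = 81*470 = 38070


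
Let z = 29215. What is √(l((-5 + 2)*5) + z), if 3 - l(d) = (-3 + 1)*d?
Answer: 2*√7297 ≈ 170.84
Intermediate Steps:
l(d) = 3 + 2*d (l(d) = 3 - (-3 + 1)*d = 3 - (-2)*d = 3 + 2*d)
√(l((-5 + 2)*5) + z) = √((3 + 2*((-5 + 2)*5)) + 29215) = √((3 + 2*(-3*5)) + 29215) = √((3 + 2*(-15)) + 29215) = √((3 - 30) + 29215) = √(-27 + 29215) = √29188 = 2*√7297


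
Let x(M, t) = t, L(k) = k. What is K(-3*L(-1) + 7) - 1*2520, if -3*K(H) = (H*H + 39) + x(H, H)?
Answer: -7709/3 ≈ -2569.7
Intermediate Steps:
K(H) = -13 - H/3 - H²/3 (K(H) = -((H*H + 39) + H)/3 = -((H² + 39) + H)/3 = -((39 + H²) + H)/3 = -(39 + H + H²)/3 = -13 - H/3 - H²/3)
K(-3*L(-1) + 7) - 1*2520 = (-13 - (-3*(-1) + 7)/3 - (-3*(-1) + 7)²/3) - 1*2520 = (-13 - (3 + 7)/3 - (3 + 7)²/3) - 2520 = (-13 - ⅓*10 - ⅓*10²) - 2520 = (-13 - 10/3 - ⅓*100) - 2520 = (-13 - 10/3 - 100/3) - 2520 = -149/3 - 2520 = -7709/3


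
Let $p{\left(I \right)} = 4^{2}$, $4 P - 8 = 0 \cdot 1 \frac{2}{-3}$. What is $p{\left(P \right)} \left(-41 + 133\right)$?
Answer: $1472$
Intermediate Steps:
$P = 2$ ($P = 2 + \frac{0 \cdot 1 \frac{2}{-3}}{4} = 2 + \frac{0 \cdot 2 \left(- \frac{1}{3}\right)}{4} = 2 + \frac{0 \left(- \frac{2}{3}\right)}{4} = 2 + \frac{1}{4} \cdot 0 = 2 + 0 = 2$)
$p{\left(I \right)} = 16$
$p{\left(P \right)} \left(-41 + 133\right) = 16 \left(-41 + 133\right) = 16 \cdot 92 = 1472$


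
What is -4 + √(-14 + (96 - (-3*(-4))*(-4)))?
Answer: -4 + √130 ≈ 7.4018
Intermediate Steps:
-4 + √(-14 + (96 - (-3*(-4))*(-4))) = -4 + √(-14 + (96 - 12*(-4))) = -4 + √(-14 + (96 - 1*(-48))) = -4 + √(-14 + (96 + 48)) = -4 + √(-14 + 144) = -4 + √130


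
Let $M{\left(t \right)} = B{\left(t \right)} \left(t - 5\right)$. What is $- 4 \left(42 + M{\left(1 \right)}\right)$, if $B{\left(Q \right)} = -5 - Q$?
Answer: $-264$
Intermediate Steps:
$M{\left(t \right)} = \left(-5 + t\right) \left(-5 - t\right)$ ($M{\left(t \right)} = \left(-5 - t\right) \left(t - 5\right) = \left(-5 - t\right) \left(-5 + t\right) = \left(-5 + t\right) \left(-5 - t\right)$)
$- 4 \left(42 + M{\left(1 \right)}\right) = - 4 \left(42 + \left(25 - 1^{2}\right)\right) = - 4 \left(42 + \left(25 - 1\right)\right) = - 4 \left(42 + 24\right) = \left(-4\right) 66 = -264$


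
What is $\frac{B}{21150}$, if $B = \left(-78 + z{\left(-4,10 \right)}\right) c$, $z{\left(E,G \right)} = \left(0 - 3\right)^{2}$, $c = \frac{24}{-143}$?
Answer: $\frac{92}{168025} \approx 0.00054754$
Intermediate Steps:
$c = - \frac{24}{143}$ ($c = 24 \left(- \frac{1}{143}\right) = - \frac{24}{143} \approx -0.16783$)
$z{\left(E,G \right)} = 9$ ($z{\left(E,G \right)} = \left(-3\right)^{2} = 9$)
$B = \frac{1656}{143}$ ($B = \left(-78 + 9\right) \left(- \frac{24}{143}\right) = \left(-69\right) \left(- \frac{24}{143}\right) = \frac{1656}{143} \approx 11.58$)
$\frac{B}{21150} = \frac{1656}{143 \cdot 21150} = \frac{1656}{143} \cdot \frac{1}{21150} = \frac{92}{168025}$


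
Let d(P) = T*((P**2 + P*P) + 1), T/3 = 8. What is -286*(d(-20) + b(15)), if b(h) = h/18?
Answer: -16494907/3 ≈ -5.4983e+6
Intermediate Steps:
b(h) = h/18 (b(h) = h*(1/18) = h/18)
T = 24 (T = 3*8 = 24)
d(P) = 24 + 48*P**2 (d(P) = 24*((P**2 + P*P) + 1) = 24*((P**2 + P**2) + 1) = 24*(2*P**2 + 1) = 24*(1 + 2*P**2) = 24 + 48*P**2)
-286*(d(-20) + b(15)) = -286*((24 + 48*(-20)**2) + (1/18)*15) = -286*((24 + 48*400) + 5/6) = -286*((24 + 19200) + 5/6) = -286*(19224 + 5/6) = -286*115349/6 = -16494907/3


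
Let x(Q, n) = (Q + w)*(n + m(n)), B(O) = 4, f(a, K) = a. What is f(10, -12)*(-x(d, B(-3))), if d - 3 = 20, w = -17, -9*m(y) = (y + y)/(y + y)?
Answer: -700/3 ≈ -233.33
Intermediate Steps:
m(y) = -⅑ (m(y) = -(y + y)/(9*(y + y)) = -2*y/(9*(2*y)) = -2*y*1/(2*y)/9 = -⅑*1 = -⅑)
d = 23 (d = 3 + 20 = 23)
x(Q, n) = (-17 + Q)*(-⅑ + n) (x(Q, n) = (Q - 17)*(n - ⅑) = (-17 + Q)*(-⅑ + n))
f(10, -12)*(-x(d, B(-3))) = 10*(-(17/9 - 17*4 - ⅑*23 + 23*4)) = 10*(-(17/9 - 68 - 23/9 + 92)) = 10*(-1*70/3) = 10*(-70/3) = -700/3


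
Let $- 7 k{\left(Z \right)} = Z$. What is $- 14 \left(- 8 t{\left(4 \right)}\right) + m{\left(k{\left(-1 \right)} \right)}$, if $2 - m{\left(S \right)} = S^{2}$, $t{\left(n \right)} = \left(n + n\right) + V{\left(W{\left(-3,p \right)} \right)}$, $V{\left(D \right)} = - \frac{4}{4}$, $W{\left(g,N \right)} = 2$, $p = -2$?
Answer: $\frac{38513}{49} \approx 785.98$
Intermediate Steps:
$V{\left(D \right)} = -1$ ($V{\left(D \right)} = \left(-4\right) \frac{1}{4} = -1$)
$k{\left(Z \right)} = - \frac{Z}{7}$
$t{\left(n \right)} = -1 + 2 n$ ($t{\left(n \right)} = \left(n + n\right) - 1 = 2 n - 1 = -1 + 2 n$)
$m{\left(S \right)} = 2 - S^{2}$
$- 14 \left(- 8 t{\left(4 \right)}\right) + m{\left(k{\left(-1 \right)} \right)} = - 14 \left(- 8 \left(-1 + 2 \cdot 4\right)\right) + \left(2 - \left(\left(- \frac{1}{7}\right) \left(-1\right)\right)^{2}\right) = - 14 \left(- 8 \left(-1 + 8\right)\right) + \left(2 - \left(\frac{1}{7}\right)^{2}\right) = - 14 \left(\left(-8\right) 7\right) + \left(2 - \frac{1}{49}\right) = \left(-14\right) \left(-56\right) + \left(2 - \frac{1}{49}\right) = 784 + \frac{97}{49} = \frac{38513}{49}$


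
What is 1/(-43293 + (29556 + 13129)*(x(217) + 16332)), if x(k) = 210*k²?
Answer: 1/422795820777 ≈ 2.3652e-12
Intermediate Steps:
1/(-43293 + (29556 + 13129)*(x(217) + 16332)) = 1/(-43293 + (29556 + 13129)*(210*217² + 16332)) = 1/(-43293 + 42685*(210*47089 + 16332)) = 1/(-43293 + 42685*(9888690 + 16332)) = 1/(-43293 + 42685*9905022) = 1/(-43293 + 422795864070) = 1/422795820777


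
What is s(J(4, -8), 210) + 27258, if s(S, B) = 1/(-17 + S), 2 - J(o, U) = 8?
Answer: 626933/23 ≈ 27258.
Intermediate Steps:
J(o, U) = -6 (J(o, U) = 2 - 1*8 = 2 - 8 = -6)
s(J(4, -8), 210) + 27258 = 1/(-17 - 6) + 27258 = 1/(-23) + 27258 = -1/23 + 27258 = 626933/23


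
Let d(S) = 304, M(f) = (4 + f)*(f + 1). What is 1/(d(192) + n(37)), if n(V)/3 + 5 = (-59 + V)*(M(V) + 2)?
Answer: -1/102671 ≈ -9.7398e-6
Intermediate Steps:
M(f) = (1 + f)*(4 + f) (M(f) = (4 + f)*(1 + f) = (1 + f)*(4 + f))
n(V) = -15 + 3*(-59 + V)*(6 + V² + 5*V) (n(V) = -15 + 3*((-59 + V)*((4 + V² + 5*V) + 2)) = -15 + 3*((-59 + V)*(6 + V² + 5*V)) = -15 + 3*(-59 + V)*(6 + V² + 5*V))
1/(d(192) + n(37)) = 1/(304 + (-1077 - 867*37 - 162*37² + 3*37³)) = 1/(304 + (-1077 - 32079 - 162*1369 + 3*50653)) = 1/(304 + (-1077 - 32079 - 221778 + 151959)) = 1/(304 - 102975) = 1/(-102671) = -1/102671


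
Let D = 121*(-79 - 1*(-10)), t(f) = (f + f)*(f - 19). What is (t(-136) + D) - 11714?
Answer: 22097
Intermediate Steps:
t(f) = 2*f*(-19 + f) (t(f) = (2*f)*(-19 + f) = 2*f*(-19 + f))
D = -8349 (D = 121*(-79 + 10) = 121*(-69) = -8349)
(t(-136) + D) - 11714 = (2*(-136)*(-19 - 136) - 8349) - 11714 = (2*(-136)*(-155) - 8349) - 11714 = (42160 - 8349) - 11714 = 33811 - 11714 = 22097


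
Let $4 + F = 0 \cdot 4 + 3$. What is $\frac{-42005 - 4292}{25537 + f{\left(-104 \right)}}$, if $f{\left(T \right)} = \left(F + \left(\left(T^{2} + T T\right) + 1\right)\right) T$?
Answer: $\frac{46297}{2224191} \approx 0.020815$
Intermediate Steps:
$F = -1$ ($F = -4 + \left(0 \cdot 4 + 3\right) = -4 + \left(0 + 3\right) = -4 + 3 = -1$)
$f{\left(T \right)} = 2 T^{3}$ ($f{\left(T \right)} = \left(-1 + \left(\left(T^{2} + T T\right) + 1\right)\right) T = \left(-1 + \left(\left(T^{2} + T^{2}\right) + 1\right)\right) T = \left(-1 + \left(2 T^{2} + 1\right)\right) T = \left(-1 + \left(1 + 2 T^{2}\right)\right) T = 2 T^{2} T = 2 T^{3}$)
$\frac{-42005 - 4292}{25537 + f{\left(-104 \right)}} = \frac{-42005 - 4292}{25537 + 2 \left(-104\right)^{3}} = - \frac{46297}{25537 + 2 \left(-1124864\right)} = - \frac{46297}{25537 - 2249728} = - \frac{46297}{-2224191} = \left(-46297\right) \left(- \frac{1}{2224191}\right) = \frac{46297}{2224191}$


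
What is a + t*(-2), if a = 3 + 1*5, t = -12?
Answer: 32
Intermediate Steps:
a = 8 (a = 3 + 5 = 8)
a + t*(-2) = 8 - 12*(-2) = 8 + 24 = 32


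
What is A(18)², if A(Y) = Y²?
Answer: 104976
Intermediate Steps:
A(18)² = (18²)² = 324² = 104976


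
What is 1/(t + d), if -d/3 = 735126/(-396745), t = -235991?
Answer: -396745/93626043917 ≈ -4.2375e-6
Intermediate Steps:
d = 2205378/396745 (d = -2205378/(-396745) = -2205378*(-1)/396745 = -3*(-735126/396745) = 2205378/396745 ≈ 5.5587)
1/(t + d) = 1/(-235991 + 2205378/396745) = 1/(-93626043917/396745) = -396745/93626043917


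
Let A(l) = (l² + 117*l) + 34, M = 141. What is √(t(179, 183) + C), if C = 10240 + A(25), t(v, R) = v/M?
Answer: √274860183/141 ≈ 117.58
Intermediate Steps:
t(v, R) = v/141
A(l) = 34 + l² + 117*l
C = 13824 (C = 10240 + (34 + 25² + 117*25) = 10240 + (34 + 625 + 2925) = 10240 + 3584 = 13824)
√(t(179, 183) + C) = √((1/141)*179 + 13824) = √(179/141 + 13824) = √(1949363/141) = √274860183/141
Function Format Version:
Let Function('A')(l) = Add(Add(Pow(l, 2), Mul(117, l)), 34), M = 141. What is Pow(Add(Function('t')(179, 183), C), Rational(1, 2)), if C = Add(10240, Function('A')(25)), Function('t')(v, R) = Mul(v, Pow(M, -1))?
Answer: Mul(Rational(1, 141), Pow(274860183, Rational(1, 2))) ≈ 117.58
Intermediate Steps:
Function('t')(v, R) = Mul(Rational(1, 141), v) (Function('t')(v, R) = Mul(v, Pow(141, -1)) = Mul(v, Rational(1, 141)) = Mul(Rational(1, 141), v))
Function('A')(l) = Add(34, Pow(l, 2), Mul(117, l))
C = 13824 (C = Add(10240, Add(34, Pow(25, 2), Mul(117, 25))) = Add(10240, Add(34, 625, 2925)) = Add(10240, 3584) = 13824)
Pow(Add(Function('t')(179, 183), C), Rational(1, 2)) = Pow(Add(Mul(Rational(1, 141), 179), 13824), Rational(1, 2)) = Pow(Add(Rational(179, 141), 13824), Rational(1, 2)) = Pow(Rational(1949363, 141), Rational(1, 2)) = Mul(Rational(1, 141), Pow(274860183, Rational(1, 2)))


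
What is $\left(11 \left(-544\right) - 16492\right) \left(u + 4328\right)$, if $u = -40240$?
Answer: $807158112$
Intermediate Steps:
$\left(11 \left(-544\right) - 16492\right) \left(u + 4328\right) = \left(11 \left(-544\right) - 16492\right) \left(-40240 + 4328\right) = \left(-5984 - 16492\right) \left(-35912\right) = \left(-22476\right) \left(-35912\right) = 807158112$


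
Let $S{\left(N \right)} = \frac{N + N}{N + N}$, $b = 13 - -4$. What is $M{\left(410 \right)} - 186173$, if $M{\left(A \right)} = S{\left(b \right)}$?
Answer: $-186172$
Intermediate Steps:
$b = 17$ ($b = 13 + 4 = 17$)
$S{\left(N \right)} = 1$ ($S{\left(N \right)} = \frac{2 N}{2 N} = 2 N \frac{1}{2 N} = 1$)
$M{\left(A \right)} = 1$
$M{\left(410 \right)} - 186173 = 1 - 186173 = -186172$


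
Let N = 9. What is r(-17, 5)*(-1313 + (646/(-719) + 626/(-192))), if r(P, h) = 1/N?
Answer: -90915575/621216 ≈ -146.35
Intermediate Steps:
r(P, h) = 1/9
r(-17, 5)*(-1313 + (646/(-719) + 626/(-192))) = (-1313 + (646/(-719) + 626/(-192)))/9 = (-1313 + (646*(-1/719) + 626*(-1/192)))/9 = (-1313 + (-646/719 - 313/96))/9 = (-1313 - 287063/69024)/9 = (1/9)*(-90915575/69024) = -90915575/621216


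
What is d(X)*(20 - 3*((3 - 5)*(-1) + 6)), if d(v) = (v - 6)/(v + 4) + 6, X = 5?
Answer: -212/9 ≈ -23.556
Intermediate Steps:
d(v) = 6 + (-6 + v)/(4 + v) (d(v) = (-6 + v)/(4 + v) + 6 = 6 + (-6 + v)/(4 + v))
d(X)*(20 - 3*((3 - 5)*(-1) + 6)) = ((18 + 7*5)/(4 + 5))*(20 - 3*((3 - 5)*(-1) + 6)) = ((18 + 35)/9)*(20 - 3*(-2*(-1) + 6)) = ((⅑)*53)*(20 - 3*(2 + 6)) = 53*(20 - 3*8)/9 = 53*(20 - 24)/9 = (53/9)*(-4) = -212/9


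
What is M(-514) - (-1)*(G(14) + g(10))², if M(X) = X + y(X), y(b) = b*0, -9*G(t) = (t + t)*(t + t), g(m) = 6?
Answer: 491266/81 ≈ 6065.0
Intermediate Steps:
G(t) = -4*t²/9 (G(t) = -(t + t)*(t + t)/9 = -2*t*2*t/9 = -4*t²/9)
y(b) = 0
M(X) = X (M(X) = X + 0 = X)
M(-514) - (-1)*(G(14) + g(10))² = -514 - (-1)*(-4/9*14² + 6)² = -514 - (-1)*(-4/9*196 + 6)² = -514 - (-1)*(-784/9 + 6)² = -514 - (-1)*(-730/9)² = -514 - (-1)*532900/81 = -514 - 1*(-532900/81) = -514 + 532900/81 = 491266/81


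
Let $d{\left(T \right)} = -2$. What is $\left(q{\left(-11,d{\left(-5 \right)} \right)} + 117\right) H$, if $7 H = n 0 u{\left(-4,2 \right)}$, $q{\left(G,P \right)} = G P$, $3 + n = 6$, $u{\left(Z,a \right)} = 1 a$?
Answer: $0$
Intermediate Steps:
$u{\left(Z,a \right)} = a$
$n = 3$ ($n = -3 + 6 = 3$)
$H = 0$ ($H = \frac{3 \cdot 0 \cdot 2}{7} = \frac{0 \cdot 2}{7} = \frac{1}{7} \cdot 0 = 0$)
$\left(q{\left(-11,d{\left(-5 \right)} \right)} + 117\right) H = \left(\left(-11\right) \left(-2\right) + 117\right) 0 = \left(22 + 117\right) 0 = 139 \cdot 0 = 0$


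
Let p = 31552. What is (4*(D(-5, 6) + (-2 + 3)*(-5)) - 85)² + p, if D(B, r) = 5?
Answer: 38777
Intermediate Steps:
(4*(D(-5, 6) + (-2 + 3)*(-5)) - 85)² + p = (4*(5 + (-2 + 3)*(-5)) - 85)² + 31552 = (4*(5 + 1*(-5)) - 85)² + 31552 = (4*(5 - 5) - 85)² + 31552 = (4*0 - 85)² + 31552 = (0 - 85)² + 31552 = (-85)² + 31552 = 7225 + 31552 = 38777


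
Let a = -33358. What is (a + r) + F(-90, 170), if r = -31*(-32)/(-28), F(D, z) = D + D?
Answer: -235014/7 ≈ -33573.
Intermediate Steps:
F(D, z) = 2*D
r = -248/7 (r = 992*(-1/28) = -248/7 ≈ -35.429)
(a + r) + F(-90, 170) = (-33358 - 248/7) + 2*(-90) = -233754/7 - 180 = -235014/7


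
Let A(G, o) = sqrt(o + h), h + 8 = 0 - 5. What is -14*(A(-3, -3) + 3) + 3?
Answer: -39 - 56*I ≈ -39.0 - 56.0*I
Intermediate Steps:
h = -13 (h = -8 + (0 - 5) = -8 - 5 = -13)
A(G, o) = sqrt(-13 + o) (A(G, o) = sqrt(o - 13) = sqrt(-13 + o))
-14*(A(-3, -3) + 3) + 3 = -14*(sqrt(-13 - 3) + 3) + 3 = -14*(sqrt(-16) + 3) + 3 = -14*(4*I + 3) + 3 = -14*(3 + 4*I) + 3 = -7*(6 + 8*I) + 3 = (-42 - 56*I) + 3 = -39 - 56*I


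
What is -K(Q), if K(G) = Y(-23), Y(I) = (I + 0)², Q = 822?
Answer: -529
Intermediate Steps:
Y(I) = I²
K(G) = 529 (K(G) = (-23)² = 529)
-K(Q) = -1*529 = -529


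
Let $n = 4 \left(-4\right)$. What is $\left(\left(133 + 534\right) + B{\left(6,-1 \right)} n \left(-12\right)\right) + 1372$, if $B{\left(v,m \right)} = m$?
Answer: $1847$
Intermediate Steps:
$n = -16$
$\left(\left(133 + 534\right) + B{\left(6,-1 \right)} n \left(-12\right)\right) + 1372 = \left(\left(133 + 534\right) + \left(-1\right) \left(-16\right) \left(-12\right)\right) + 1372 = \left(667 + 16 \left(-12\right)\right) + 1372 = \left(667 - 192\right) + 1372 = 475 + 1372 = 1847$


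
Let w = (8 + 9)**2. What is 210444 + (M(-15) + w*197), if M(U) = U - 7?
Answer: 267355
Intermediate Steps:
M(U) = -7 + U
w = 289 (w = 17**2 = 289)
210444 + (M(-15) + w*197) = 210444 + ((-7 - 15) + 289*197) = 210444 + (-22 + 56933) = 210444 + 56911 = 267355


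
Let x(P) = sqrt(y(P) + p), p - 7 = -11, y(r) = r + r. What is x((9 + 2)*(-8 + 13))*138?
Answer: 138*sqrt(106) ≈ 1420.8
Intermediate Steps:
y(r) = 2*r
p = -4 (p = 7 - 11 = -4)
x(P) = sqrt(-4 + 2*P) (x(P) = sqrt(2*P - 4) = sqrt(-4 + 2*P))
x((9 + 2)*(-8 + 13))*138 = sqrt(-4 + 2*((9 + 2)*(-8 + 13)))*138 = sqrt(-4 + 2*(11*5))*138 = sqrt(-4 + 2*55)*138 = sqrt(-4 + 110)*138 = sqrt(106)*138 = 138*sqrt(106)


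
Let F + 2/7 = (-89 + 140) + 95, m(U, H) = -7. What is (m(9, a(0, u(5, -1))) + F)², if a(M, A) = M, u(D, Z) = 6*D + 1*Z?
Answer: 942841/49 ≈ 19242.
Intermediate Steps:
u(D, Z) = Z + 6*D (u(D, Z) = 6*D + Z = Z + 6*D)
F = 1020/7 (F = -2/7 + ((-89 + 140) + 95) = -2/7 + (51 + 95) = -2/7 + 146 = 1020/7 ≈ 145.71)
(m(9, a(0, u(5, -1))) + F)² = (-7 + 1020/7)² = (971/7)² = 942841/49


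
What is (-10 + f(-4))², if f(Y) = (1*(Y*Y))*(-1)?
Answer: 676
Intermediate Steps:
f(Y) = -Y² (f(Y) = (1*Y²)*(-1) = Y²*(-1) = -Y²)
(-10 + f(-4))² = (-10 - 1*(-4)²)² = (-10 - 1*16)² = (-10 - 16)² = (-26)² = 676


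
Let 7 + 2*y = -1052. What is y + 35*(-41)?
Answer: -3929/2 ≈ -1964.5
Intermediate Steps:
y = -1059/2 (y = -7/2 + (1/2)*(-1052) = -7/2 - 526 = -1059/2 ≈ -529.50)
y + 35*(-41) = -1059/2 + 35*(-41) = -1059/2 - 1435 = -3929/2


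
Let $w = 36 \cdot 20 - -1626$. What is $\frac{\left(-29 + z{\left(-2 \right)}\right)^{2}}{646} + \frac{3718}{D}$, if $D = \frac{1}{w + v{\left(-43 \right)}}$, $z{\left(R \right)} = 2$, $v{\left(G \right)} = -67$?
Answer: $\frac{5473766741}{646} \approx 8.4733 \cdot 10^{6}$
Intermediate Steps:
$w = 2346$ ($w = 720 + 1626 = 2346$)
$D = \frac{1}{2279}$ ($D = \frac{1}{2346 - 67} = \frac{1}{2279} \approx 0.00043879$)
$\frac{\left(-29 + z{\left(-2 \right)}\right)^{2}}{646} + \frac{3718}{D} = \frac{\left(-29 + 2\right)^{2}}{646} + 3718 \frac{1}{\frac{1}{2279}} = \left(-27\right)^{2} \cdot \frac{1}{646} + 3718 \cdot 2279 = 729 \cdot \frac{1}{646} + 8473322 = \frac{729}{646} + 8473322 = \frac{5473766741}{646}$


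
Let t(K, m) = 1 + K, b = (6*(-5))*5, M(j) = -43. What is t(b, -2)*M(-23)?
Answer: 6407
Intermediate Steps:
b = -150 (b = -30*5 = -150)
t(b, -2)*M(-23) = (1 - 150)*(-43) = -149*(-43) = 6407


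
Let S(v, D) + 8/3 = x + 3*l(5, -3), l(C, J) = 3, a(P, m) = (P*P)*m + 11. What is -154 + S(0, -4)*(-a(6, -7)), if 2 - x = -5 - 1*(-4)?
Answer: 6286/3 ≈ 2095.3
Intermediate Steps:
a(P, m) = 11 + m*P² (a(P, m) = P²*m + 11 = m*P² + 11 = 11 + m*P²)
x = 3 (x = 2 - (-5 - 1*(-4)) = 2 - (-5 + 4) = 2 - 1*(-1) = 2 + 1 = 3)
S(v, D) = 28/3 (S(v, D) = -8/3 + (3 + 3*3) = -8/3 + (3 + 9) = -8/3 + 12 = 28/3)
-154 + S(0, -4)*(-a(6, -7)) = -154 + 28*(-(11 - 7*6²))/3 = -154 + 28*(-(11 - 7*36))/3 = -154 + 28*(-(11 - 252))/3 = -154 + 28*(-1*(-241))/3 = -154 + (28/3)*241 = -154 + 6748/3 = 6286/3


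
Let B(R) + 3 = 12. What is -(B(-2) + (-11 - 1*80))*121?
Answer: 9922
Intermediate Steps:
B(R) = 9 (B(R) = -3 + 12 = 9)
-(B(-2) + (-11 - 1*80))*121 = -(9 + (-11 - 1*80))*121 = -(9 + (-11 - 80))*121 = -(9 - 91)*121 = -(-82)*121 = -1*(-9922) = 9922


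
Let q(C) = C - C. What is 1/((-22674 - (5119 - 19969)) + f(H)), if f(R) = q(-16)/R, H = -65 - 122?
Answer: -1/7824 ≈ -0.00012781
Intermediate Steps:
q(C) = 0
H = -187
f(R) = 0 (f(R) = 0/R = 0)
1/((-22674 - (5119 - 19969)) + f(H)) = 1/((-22674 - (5119 - 19969)) + 0) = 1/((-22674 - 1*(-14850)) + 0) = 1/((-22674 + 14850) + 0) = 1/(-7824 + 0) = 1/(-7824) = -1/7824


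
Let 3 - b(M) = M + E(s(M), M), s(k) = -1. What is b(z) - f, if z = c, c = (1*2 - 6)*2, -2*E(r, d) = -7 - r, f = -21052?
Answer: 21060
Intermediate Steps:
E(r, d) = 7/2 + r/2 (E(r, d) = -(-7 - r)/2 = 7/2 + r/2)
c = -8 (c = (2 - 6)*2 = -4*2 = -8)
z = -8
b(M) = -M (b(M) = 3 - (M + (7/2 + (½)*(-1))) = 3 - (M + (7/2 - ½)) = 3 - (M + 3) = 3 - (3 + M) = 3 + (-3 - M) = -M)
b(z) - f = -1*(-8) - 1*(-21052) = 8 + 21052 = 21060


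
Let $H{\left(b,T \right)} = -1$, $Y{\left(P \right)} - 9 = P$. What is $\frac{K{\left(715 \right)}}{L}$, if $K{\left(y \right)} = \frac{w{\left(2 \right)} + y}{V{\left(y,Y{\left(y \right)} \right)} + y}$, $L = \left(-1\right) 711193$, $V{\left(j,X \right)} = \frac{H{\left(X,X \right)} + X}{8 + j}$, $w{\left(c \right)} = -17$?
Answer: $- \frac{349}{254607094} \approx -1.3707 \cdot 10^{-6}$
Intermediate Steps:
$Y{\left(P \right)} = 9 + P$
$V{\left(j,X \right)} = \frac{-1 + X}{8 + j}$
$L = -711193$
$K{\left(y \right)} = \frac{-17 + y}{1 + y}$ ($K{\left(y \right)} = \frac{-17 + y}{\frac{-1 + \left(9 + y\right)}{8 + y} + y} = \frac{-17 + y}{\frac{8 + y}{8 + y} + y} = \frac{-17 + y}{1 + y}$)
$\frac{K{\left(715 \right)}}{L} = \frac{\frac{1}{1 + 715} \left(-17 + 715\right)}{-711193} = \frac{1}{716} \cdot 698 \left(- \frac{1}{711193}\right) = \frac{349}{358} \left(- \frac{1}{711193}\right) = - \frac{349}{254607094}$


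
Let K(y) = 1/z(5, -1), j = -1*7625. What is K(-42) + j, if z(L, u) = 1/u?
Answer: -7626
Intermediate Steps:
j = -7625
K(y) = -1 (K(y) = 1/(1/(-1)) = 1/(-1) = -1)
K(-42) + j = -1 - 7625 = -7626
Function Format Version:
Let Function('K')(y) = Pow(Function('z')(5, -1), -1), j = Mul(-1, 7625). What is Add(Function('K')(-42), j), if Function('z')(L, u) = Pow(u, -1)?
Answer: -7626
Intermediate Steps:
j = -7625
Function('K')(y) = -1 (Function('K')(y) = Pow(Pow(-1, -1), -1) = Pow(-1, -1) = -1)
Add(Function('K')(-42), j) = Add(-1, -7625) = -7626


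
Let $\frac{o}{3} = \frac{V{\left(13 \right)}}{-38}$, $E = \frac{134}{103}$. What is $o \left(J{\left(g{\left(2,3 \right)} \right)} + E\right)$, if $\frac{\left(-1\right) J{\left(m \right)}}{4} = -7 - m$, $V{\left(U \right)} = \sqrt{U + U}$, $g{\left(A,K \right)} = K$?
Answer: $- \frac{6381 \sqrt{26}}{1957} \approx -16.626$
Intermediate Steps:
$V{\left(U \right)} = \sqrt{2} \sqrt{U}$ ($V{\left(U \right)} = \sqrt{2 U} = \sqrt{2} \sqrt{U}$)
$E = \frac{134}{103}$ ($E = 134 \cdot \frac{1}{103} = \frac{134}{103} \approx 1.301$)
$J{\left(m \right)} = 28 + 4 m$ ($J{\left(m \right)} = - 4 \left(-7 - m\right) = 28 + 4 m$)
$o = - \frac{3 \sqrt{26}}{38}$ ($o = 3 \frac{\sqrt{2} \sqrt{13}}{-38} = 3 \sqrt{26} \left(- \frac{1}{38}\right) = 3 \left(- \frac{\sqrt{26}}{38}\right) = - \frac{3 \sqrt{26}}{38} \approx -0.40255$)
$o \left(J{\left(g{\left(2,3 \right)} \right)} + E\right) = - \frac{3 \sqrt{26}}{38} \left(\left(28 + 4 \cdot 3\right) + \frac{134}{103}\right) = - \frac{3 \sqrt{26}}{38} \left(\left(28 + 12\right) + \frac{134}{103}\right) = - \frac{3 \sqrt{26}}{38} \left(40 + \frac{134}{103}\right) = - \frac{3 \sqrt{26}}{38} \cdot \frac{4254}{103} = - \frac{6381 \sqrt{26}}{1957}$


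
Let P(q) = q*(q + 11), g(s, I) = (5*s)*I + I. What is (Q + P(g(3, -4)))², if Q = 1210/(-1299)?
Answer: 19404007380004/1687401 ≈ 1.1499e+7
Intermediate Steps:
g(s, I) = I + 5*I*s (g(s, I) = 5*I*s + I = I + 5*I*s)
Q = -1210/1299 (Q = 1210*(-1/1299) = -1210/1299 ≈ -0.93149)
P(q) = q*(11 + q)
(Q + P(g(3, -4)))² = (-1210/1299 + (-4*(1 + 5*3))*(11 - 4*(1 + 5*3)))² = (-1210/1299 + (-4*(1 + 15))*(11 - 4*(1 + 15)))² = (-1210/1299 + (-4*16)*(11 - 4*16))² = (-1210/1299 - 64*(11 - 64))² = (-1210/1299 - 64*(-53))² = (-1210/1299 + 3392)² = (4404998/1299)² = 19404007380004/1687401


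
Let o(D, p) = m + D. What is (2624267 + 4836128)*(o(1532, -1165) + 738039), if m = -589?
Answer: 5513097617890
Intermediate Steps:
o(D, p) = -589 + D
(2624267 + 4836128)*(o(1532, -1165) + 738039) = (2624267 + 4836128)*((-589 + 1532) + 738039) = 7460395*(943 + 738039) = 7460395*738982 = 5513097617890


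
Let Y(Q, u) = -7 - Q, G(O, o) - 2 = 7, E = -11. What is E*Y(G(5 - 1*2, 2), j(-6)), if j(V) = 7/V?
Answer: 176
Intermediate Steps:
G(O, o) = 9 (G(O, o) = 2 + 7 = 9)
E*Y(G(5 - 1*2, 2), j(-6)) = -11*(-7 - 1*9) = -11*(-7 - 9) = -11*(-16) = 176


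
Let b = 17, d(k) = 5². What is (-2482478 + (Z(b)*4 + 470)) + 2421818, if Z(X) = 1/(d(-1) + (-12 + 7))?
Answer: -300949/5 ≈ -60190.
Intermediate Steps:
d(k) = 25
Z(X) = 1/20 (Z(X) = 1/(25 + (-12 + 7)) = 1/(25 - 5) = 1/20)
(-2482478 + (Z(b)*4 + 470)) + 2421818 = (-2482478 + ((1/20)*4 + 470)) + 2421818 = (-2482478 + (⅕ + 470)) + 2421818 = (-2482478 + 2351/5) + 2421818 = -12410039/5 + 2421818 = -300949/5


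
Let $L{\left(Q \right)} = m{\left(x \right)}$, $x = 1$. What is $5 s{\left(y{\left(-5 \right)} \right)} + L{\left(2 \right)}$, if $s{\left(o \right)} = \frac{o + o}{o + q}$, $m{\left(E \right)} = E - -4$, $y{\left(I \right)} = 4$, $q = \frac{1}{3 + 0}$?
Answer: $\frac{185}{13} \approx 14.231$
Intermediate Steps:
$q = \frac{1}{3} \approx 0.33333$
$m{\left(E \right)} = 4 + E$ ($m{\left(E \right)} = E + 4 = 4 + E$)
$L{\left(Q \right)} = 5$ ($L{\left(Q \right)} = 4 + 1 = 5$)
$s{\left(o \right)} = \frac{2 o}{\frac{1}{3} + o}$ ($s{\left(o \right)} = \frac{o + o}{o + \frac{1}{3}} = \frac{2 o}{\frac{1}{3} + o}$)
$5 s{\left(y{\left(-5 \right)} \right)} + L{\left(2 \right)} = 5 \cdot 6 \cdot 4 \frac{1}{1 + 3 \cdot 4} + 5 = 5 \cdot 6 \cdot 4 \frac{1}{1 + 12} + 5 = 5 \cdot 6 \cdot 4 \cdot \frac{1}{13} + 5 = 5 \cdot \frac{24}{13} + 5 = \frac{120}{13} + 5 = \frac{185}{13}$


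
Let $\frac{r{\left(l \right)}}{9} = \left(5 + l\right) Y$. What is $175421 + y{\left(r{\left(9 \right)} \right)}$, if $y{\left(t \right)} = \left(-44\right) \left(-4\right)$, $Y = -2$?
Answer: $175597$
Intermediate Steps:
$r{\left(l \right)} = -90 - 18 l$ ($r{\left(l \right)} = 9 \left(5 + l\right) \left(-2\right) = 9 \left(-10 - 2 l\right) = -90 - 18 l$)
$y{\left(t \right)} = 176$
$175421 + y{\left(r{\left(9 \right)} \right)} = 175421 + 176 = 175597$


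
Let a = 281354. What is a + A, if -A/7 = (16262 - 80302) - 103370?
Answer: 1453224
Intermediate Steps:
A = 1171870 (A = -7*((16262 - 80302) - 103370) = -7*(-64040 - 103370) = -7*(-167410) = 1171870)
a + A = 281354 + 1171870 = 1453224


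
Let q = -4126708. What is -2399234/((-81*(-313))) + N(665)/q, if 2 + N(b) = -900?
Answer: -4950457636633/52312213962 ≈ -94.633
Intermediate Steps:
N(b) = -902 (N(b) = -2 - 900 = -902)
-2399234/((-81*(-313))) + N(665)/q = -2399234/((-81*(-313))) - 902/(-4126708) = -2399234/25353 - 902*(-1/4126708) = -2399234*1/25353 + 451/2063354 = -2399234/25353 + 451/2063354 = -4950457636633/52312213962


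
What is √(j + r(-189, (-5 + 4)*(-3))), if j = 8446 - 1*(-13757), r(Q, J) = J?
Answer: √22206 ≈ 149.02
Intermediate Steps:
j = 22203 (j = 8446 + 13757 = 22203)
√(j + r(-189, (-5 + 4)*(-3))) = √(22203 + (-5 + 4)*(-3)) = √(22203 - 1*(-3)) = √(22203 + 3) = √22206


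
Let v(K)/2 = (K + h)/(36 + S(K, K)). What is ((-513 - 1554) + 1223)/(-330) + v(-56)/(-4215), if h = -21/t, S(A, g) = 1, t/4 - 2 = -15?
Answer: 7607179/2973542 ≈ 2.5583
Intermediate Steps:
t = -52 (t = 8 + 4*(-15) = 8 - 60 = -52)
h = 21/52 (h = -21/(-52) = -21*(-1/52) = 21/52 ≈ 0.40385)
v(K) = 21/962 + 2*K/37 (v(K) = 2*((K + 21/52)/(36 + 1)) = 2*((21/52 + K)/37) = 2*((21/52 + K)*(1/37)) = 2*(21/1924 + K/37) = 21/962 + 2*K/37)
((-513 - 1554) + 1223)/(-330) + v(-56)/(-4215) = ((-513 - 1554) + 1223)/(-330) + (21/962 + (2/37)*(-56))/(-4215) = (-2067 + 1223)*(-1/330) + (21/962 - 112/37)*(-1/4215) = -844*(-1/330) - 2891/962*(-1/4215) = 422/165 + 2891/4054830 = 7607179/2973542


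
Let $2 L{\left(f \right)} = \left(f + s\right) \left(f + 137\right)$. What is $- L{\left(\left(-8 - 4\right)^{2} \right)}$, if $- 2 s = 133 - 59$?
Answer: $- \frac{30067}{2} \approx -15034.0$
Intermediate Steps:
$s = -37$ ($s = - \frac{133 - 59}{2} = \left(- \frac{1}{2}\right) 74 = -37$)
$L{\left(f \right)} = \frac{\left(-37 + f\right) \left(137 + f\right)}{2}$ ($L{\left(f \right)} = \frac{\left(f - 37\right) \left(f + 137\right)}{2} = \frac{\left(-37 + f\right) \left(137 + f\right)}{2}$)
$- L{\left(\left(-8 - 4\right)^{2} \right)} = - (- \frac{5069}{2} + \frac{\left(\left(-8 - 4\right)^{2}\right)^{2}}{2} + 50 \left(-8 - 4\right)^{2}) = - (- \frac{5069}{2} + \frac{\left(\left(-12\right)^{2}\right)^{2}}{2} + 50 \left(-12\right)^{2}) = - (- \frac{5069}{2} + \frac{144^{2}}{2} + 50 \cdot 144) = - (- \frac{5069}{2} + \frac{1}{2} \cdot 20736 + 7200) = - (- \frac{5069}{2} + 10368 + 7200) = \left(-1\right) \frac{30067}{2} = - \frac{30067}{2}$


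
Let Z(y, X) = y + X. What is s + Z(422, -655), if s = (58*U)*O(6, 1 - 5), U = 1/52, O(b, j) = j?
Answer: -3087/13 ≈ -237.46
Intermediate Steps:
U = 1/52 ≈ 0.019231
s = -58/13 (s = (58*(1/52))*(1 - 5) = (29/26)*(-4) = -58/13 ≈ -4.4615)
Z(y, X) = X + y
s + Z(422, -655) = -58/13 + (-655 + 422) = -58/13 - 233 = -3087/13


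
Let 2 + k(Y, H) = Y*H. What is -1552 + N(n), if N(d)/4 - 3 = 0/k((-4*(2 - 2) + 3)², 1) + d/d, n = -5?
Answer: -1536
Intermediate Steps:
k(Y, H) = -2 + H*Y (k(Y, H) = -2 + Y*H = -2 + H*Y)
N(d) = 16 (N(d) = 12 + 4*(0/(-2 + 1*(-4*(2 - 2) + 3)²) + d/d) = 12 + 4*(0/(-2 + 1*(-4*0 + 3)²) + 1) = 12 + 4*(0/(-2 + 1*(0 + 3)²) + 1) = 12 + 4*(0/(-2 + 1*3²) + 1) = 12 + 4*(0/(-2 + 1*9) + 1) = 12 + 4*(0/(-2 + 9) + 1) = 12 + 4*(0/7 + 1) = 12 + 4*(0*(⅐) + 1) = 12 + 4*(0 + 1) = 12 + 4*1 = 12 + 4 = 16)
-1552 + N(n) = -1552 + 16 = -1536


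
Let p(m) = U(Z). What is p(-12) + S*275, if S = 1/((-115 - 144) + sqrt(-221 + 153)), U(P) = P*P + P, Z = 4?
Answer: 1271755/67149 - 550*I*sqrt(17)/67149 ≈ 18.939 - 0.033771*I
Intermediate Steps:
U(P) = P + P**2 (U(P) = P**2 + P = P + P**2)
p(m) = 20 (p(m) = 4*(1 + 4) = 4*5 = 20)
S = 1/(-259 + 2*I*sqrt(17)) (S = 1/(-259 + sqrt(-68)) = 1/(-259 + 2*I*sqrt(17)) ≈ -0.0038571 - 0.0001228*I)
p(-12) + S*275 = 20 + (-259/67149 - 2*I*sqrt(17)/67149)*275 = 20 + (-71225/67149 - 550*I*sqrt(17)/67149) = 1271755/67149 - 550*I*sqrt(17)/67149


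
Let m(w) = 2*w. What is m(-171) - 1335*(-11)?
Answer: 14343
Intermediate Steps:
m(-171) - 1335*(-11) = 2*(-171) - 1335*(-11) = -342 + 14685 = 14343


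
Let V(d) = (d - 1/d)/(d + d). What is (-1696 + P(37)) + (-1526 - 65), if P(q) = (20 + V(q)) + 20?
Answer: -4444459/1369 ≈ -3246.5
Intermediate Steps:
V(d) = (d - 1/d)/(2*d) (V(d) = (d - 1/d)/((2*d)) = (d - 1/d)*(1/(2*d)) = (d - 1/d)/(2*d))
P(q) = 40 + (-1 + q²)/(2*q²) (P(q) = (20 + (-1 + q²)/(2*q²)) + 20 = 40 + (-1 + q²)/(2*q²))
(-1696 + P(37)) + (-1526 - 65) = (-1696 + (81/2 - ½/37²)) + (-1526 - 65) = (-1696 + (81/2 - ½*1/1369)) - 1591 = (-1696 + (81/2 - 1/2738)) - 1591 = (-1696 + 55444/1369) - 1591 = -2266380/1369 - 1591 = -4444459/1369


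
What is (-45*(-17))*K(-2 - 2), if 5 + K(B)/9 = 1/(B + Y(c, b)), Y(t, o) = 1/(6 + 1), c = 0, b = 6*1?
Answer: -36210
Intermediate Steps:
b = 6
Y(t, o) = ⅐ (Y(t, o) = 1/7 = ⅐)
K(B) = -45 + 9/(⅐ + B) (K(B) = -45 + 9/(B + ⅐) = -45 + 9/(⅐ + B))
(-45*(-17))*K(-2 - 2) = (-45*(-17))*(9*(2 - 35*(-2 - 2))/(1 + 7*(-2 - 2))) = 765*(9*(2 - 35*(-4))/(1 + 7*(-4))) = 765*(9*(2 + 140)/(1 - 28)) = 765*(9*142/(-27)) = 765*(9*(-1/27)*142) = 765*(-142/3) = -36210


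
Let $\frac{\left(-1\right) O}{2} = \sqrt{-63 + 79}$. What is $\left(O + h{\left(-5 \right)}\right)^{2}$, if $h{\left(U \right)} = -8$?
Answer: $256$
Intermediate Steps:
$O = -8$ ($O = - 2 \sqrt{-63 + 79} = - 2 \sqrt{16} = \left(-2\right) 4 = -8$)
$\left(O + h{\left(-5 \right)}\right)^{2} = \left(-8 - 8\right)^{2} = \left(-16\right)^{2} = 256$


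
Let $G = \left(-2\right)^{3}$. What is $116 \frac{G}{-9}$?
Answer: $\frac{928}{9} \approx 103.11$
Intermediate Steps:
$G = -8$
$116 \frac{G}{-9} = 116 \frac{1}{-9} \left(-8\right) = 116 \left(\left(- \frac{1}{9}\right) \left(-8\right)\right) = 116 \cdot \frac{8}{9} = \frac{928}{9}$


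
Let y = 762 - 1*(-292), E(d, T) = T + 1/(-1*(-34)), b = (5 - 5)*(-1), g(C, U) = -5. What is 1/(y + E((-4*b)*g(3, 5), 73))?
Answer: 34/38319 ≈ 0.00088729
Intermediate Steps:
b = 0 (b = 0*(-1) = 0)
E(d, T) = 1/34 + T (E(d, T) = T + 1/34 = 1/34 + T)
y = 1054 (y = 762 + 292 = 1054)
1/(y + E((-4*b)*g(3, 5), 73)) = 1/(1054 + (1/34 + 73)) = 1/(1054 + 2483/34) = 1/(38319/34) = 34/38319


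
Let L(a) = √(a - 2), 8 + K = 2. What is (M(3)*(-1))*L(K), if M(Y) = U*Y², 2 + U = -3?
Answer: 90*I*√2 ≈ 127.28*I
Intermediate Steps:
U = -5 (U = -2 - 3 = -5)
K = -6 (K = -8 + 2 = -6)
M(Y) = -5*Y²
L(a) = √(-2 + a)
(M(3)*(-1))*L(K) = (-5*3²*(-1))*√(-2 - 6) = (-5*9*(-1))*√(-8) = (-45*(-1))*(2*I*√2) = 45*(2*I*√2) = 90*I*√2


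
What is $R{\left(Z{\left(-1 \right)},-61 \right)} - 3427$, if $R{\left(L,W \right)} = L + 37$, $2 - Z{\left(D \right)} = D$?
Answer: $-3387$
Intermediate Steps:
$Z{\left(D \right)} = 2 - D$
$R{\left(L,W \right)} = 37 + L$
$R{\left(Z{\left(-1 \right)},-61 \right)} - 3427 = \left(37 + \left(2 - -1\right)\right) - 3427 = \left(37 + \left(2 + 1\right)\right) - 3427 = \left(37 + 3\right) - 3427 = 40 - 3427 = -3387$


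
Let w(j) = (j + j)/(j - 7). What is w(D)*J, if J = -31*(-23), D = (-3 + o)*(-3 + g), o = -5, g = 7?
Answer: 45632/39 ≈ 1170.1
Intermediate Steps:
D = -32 (D = (-3 - 5)*(-3 + 7) = -8*4 = -32)
J = 713
w(j) = 2*j/(-7 + j) (w(j) = (2*j)/(-7 + j) = 2*j/(-7 + j))
w(D)*J = (2*(-32)/(-7 - 32))*713 = (2*(-32)/(-39))*713 = (2*(-32)*(-1/39))*713 = (64/39)*713 = 45632/39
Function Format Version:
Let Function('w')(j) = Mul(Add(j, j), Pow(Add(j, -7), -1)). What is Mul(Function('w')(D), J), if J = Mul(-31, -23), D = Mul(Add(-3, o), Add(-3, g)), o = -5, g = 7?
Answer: Rational(45632, 39) ≈ 1170.1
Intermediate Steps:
D = -32 (D = Mul(Add(-3, -5), Add(-3, 7)) = Mul(-8, 4) = -32)
J = 713
Function('w')(j) = Mul(2, j, Pow(Add(-7, j), -1)) (Function('w')(j) = Mul(Mul(2, j), Pow(Add(-7, j), -1)) = Mul(2, j, Pow(Add(-7, j), -1)))
Mul(Function('w')(D), J) = Mul(Mul(2, -32, Pow(Add(-7, -32), -1)), 713) = Mul(Mul(2, -32, Pow(-39, -1)), 713) = Mul(Mul(2, -32, Rational(-1, 39)), 713) = Mul(Rational(64, 39), 713) = Rational(45632, 39)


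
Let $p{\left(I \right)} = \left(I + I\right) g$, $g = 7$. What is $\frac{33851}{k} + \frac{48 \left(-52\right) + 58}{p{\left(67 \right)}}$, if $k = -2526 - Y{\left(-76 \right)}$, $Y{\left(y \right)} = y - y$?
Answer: $- \frac{18955313}{1184694} \approx -16.0$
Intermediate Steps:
$p{\left(I \right)} = 14 I$ ($p{\left(I \right)} = \left(I + I\right) 7 = 2 I 7 = 14 I$)
$Y{\left(y \right)} = 0$
$k = -2526$ ($k = -2526 - 0 = -2526 + 0 = -2526$)
$\frac{33851}{k} + \frac{48 \left(-52\right) + 58}{p{\left(67 \right)}} = \frac{33851}{-2526} + \frac{48 \left(-52\right) + 58}{14 \cdot 67} = 33851 \left(- \frac{1}{2526}\right) + \frac{-2496 + 58}{938} = - \frac{33851}{2526} - \frac{1219}{469} = - \frac{18955313}{1184694}$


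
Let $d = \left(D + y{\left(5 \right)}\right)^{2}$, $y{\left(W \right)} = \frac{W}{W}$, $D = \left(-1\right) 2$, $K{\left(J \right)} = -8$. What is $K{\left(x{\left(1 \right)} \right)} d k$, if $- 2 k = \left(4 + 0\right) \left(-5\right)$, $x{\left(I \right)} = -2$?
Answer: $-80$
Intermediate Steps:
$D = -2$
$k = 10$ ($k = - \frac{\left(4 + 0\right) \left(-5\right)}{2} = - \frac{4 \left(-5\right)}{2} = \left(- \frac{1}{2}\right) \left(-20\right) = 10$)
$y{\left(W \right)} = 1$
$d = 1$ ($d = \left(-2 + 1\right)^{2} = \left(-1\right)^{2} = 1$)
$K{\left(x{\left(1 \right)} \right)} d k = \left(-8\right) 1 \cdot 10 = \left(-8\right) 10 = -80$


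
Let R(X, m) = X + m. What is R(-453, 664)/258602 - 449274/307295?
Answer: -116118315703/79467101590 ≈ -1.4612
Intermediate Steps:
R(-453, 664)/258602 - 449274/307295 = (-453 + 664)/258602 - 449274/307295 = 211*(1/258602) - 449274*1/307295 = 211/258602 - 449274/307295 = -116118315703/79467101590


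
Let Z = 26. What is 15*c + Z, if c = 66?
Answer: 1016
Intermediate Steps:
15*c + Z = 15*66 + 26 = 990 + 26 = 1016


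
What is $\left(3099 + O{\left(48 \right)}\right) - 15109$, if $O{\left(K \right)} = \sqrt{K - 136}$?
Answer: $-12010 + 2 i \sqrt{22} \approx -12010.0 + 9.3808 i$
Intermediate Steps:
$O{\left(K \right)} = \sqrt{-136 + K}$
$\left(3099 + O{\left(48 \right)}\right) - 15109 = \left(3099 + \sqrt{-136 + 48}\right) - 15109 = \left(3099 + \sqrt{-88}\right) - 15109 = \left(3099 + 2 i \sqrt{22}\right) - 15109 = -12010 + 2 i \sqrt{22}$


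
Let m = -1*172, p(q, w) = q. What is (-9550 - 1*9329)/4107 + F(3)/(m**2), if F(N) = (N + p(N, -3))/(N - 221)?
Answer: -20292764315/4414554064 ≈ -4.5968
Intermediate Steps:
F(N) = 2*N/(-221 + N) (F(N) = (N + N)/(N - 221) = (2*N)/(-221 + N) = 2*N/(-221 + N))
m = -172
(-9550 - 1*9329)/4107 + F(3)/(m**2) = (-9550 - 1*9329)/4107 + (2*3/(-221 + 3))/((-172)**2) = (-9550 - 9329)*(1/4107) + (2*3/(-218))/29584 = -18879*1/4107 + (2*3*(-1/218))*(1/29584) = -6293/1369 - 3/109*1/29584 = -6293/1369 - 3/3224656 = -20292764315/4414554064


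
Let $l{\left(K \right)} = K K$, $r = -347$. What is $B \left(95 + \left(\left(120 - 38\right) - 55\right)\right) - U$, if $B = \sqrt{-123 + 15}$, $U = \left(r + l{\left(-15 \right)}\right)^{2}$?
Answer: $-14884 + 732 i \sqrt{3} \approx -14884.0 + 1267.9 i$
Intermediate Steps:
$l{\left(K \right)} = K^{2}$
$U = 14884$ ($U = \left(-347 + \left(-15\right)^{2}\right)^{2} = \left(-347 + 225\right)^{2} = \left(-122\right)^{2} = 14884$)
$B = 6 i \sqrt{3}$ ($B = \sqrt{-108} = 6 i \sqrt{3} \approx 10.392 i$)
$B \left(95 + \left(\left(120 - 38\right) - 55\right)\right) - U = 6 i \sqrt{3} \left(95 + \left(\left(120 - 38\right) - 55\right)\right) - 14884 = 6 i \sqrt{3} \left(95 + \left(82 - 55\right)\right) - 14884 = 6 i \sqrt{3} \left(95 + 27\right) - 14884 = 6 i \sqrt{3} \cdot 122 - 14884 = 732 i \sqrt{3} - 14884 = -14884 + 732 i \sqrt{3}$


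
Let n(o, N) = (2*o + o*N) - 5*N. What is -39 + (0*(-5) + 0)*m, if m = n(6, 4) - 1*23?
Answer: -39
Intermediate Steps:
n(o, N) = -5*N + 2*o + N*o (n(o, N) = (2*o + N*o) - 5*N = -5*N + 2*o + N*o)
m = -7 (m = (-5*4 + 2*6 + 4*6) - 1*23 = (-20 + 12 + 24) - 23 = 16 - 23 = -7)
-39 + (0*(-5) + 0)*m = -39 + (0*(-5) + 0)*(-7) = -39 + (0 + 0)*(-7) = -39 + 0*(-7) = -39 + 0 = -39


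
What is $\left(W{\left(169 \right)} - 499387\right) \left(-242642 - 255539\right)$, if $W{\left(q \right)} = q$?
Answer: $248700922458$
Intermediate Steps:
$\left(W{\left(169 \right)} - 499387\right) \left(-242642 - 255539\right) = \left(169 - 499387\right) \left(-242642 - 255539\right) = - 499218 \left(-242642 - 255539\right) = \left(-499218\right) \left(-498181\right) = 248700922458$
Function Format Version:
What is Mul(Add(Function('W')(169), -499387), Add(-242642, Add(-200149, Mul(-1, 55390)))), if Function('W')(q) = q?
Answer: 248700922458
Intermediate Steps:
Mul(Add(Function('W')(169), -499387), Add(-242642, Add(-200149, Mul(-1, 55390)))) = Mul(Add(169, -499387), Add(-242642, Add(-200149, Mul(-1, 55390)))) = Mul(-499218, Add(-242642, Add(-200149, -55390))) = Mul(-499218, Add(-242642, -255539)) = Mul(-499218, -498181) = 248700922458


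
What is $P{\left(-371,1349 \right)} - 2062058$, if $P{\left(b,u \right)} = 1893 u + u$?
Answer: $492948$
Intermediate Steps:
$P{\left(b,u \right)} = 1894 u$
$P{\left(-371,1349 \right)} - 2062058 = 1894 \cdot 1349 - 2062058 = 2555006 - 2062058 = 492948$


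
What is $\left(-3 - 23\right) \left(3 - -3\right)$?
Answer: $-156$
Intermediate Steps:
$\left(-3 - 23\right) \left(3 - -3\right) = - 26 \left(3 + 3\right) = \left(-26\right) 6 = -156$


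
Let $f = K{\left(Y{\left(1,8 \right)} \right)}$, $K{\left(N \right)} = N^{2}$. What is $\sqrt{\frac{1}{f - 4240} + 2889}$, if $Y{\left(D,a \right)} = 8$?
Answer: $\frac{\sqrt{349869427}}{348} \approx 53.749$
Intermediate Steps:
$f = 64$ ($f = 8^{2} = 64$)
$\sqrt{\frac{1}{f - 4240} + 2889} = \sqrt{\frac{1}{64 - 4240} + 2889} = \sqrt{\frac{1}{-4176} + 2889} = \sqrt{- \frac{1}{4176} + 2889} = \sqrt{\frac{12064463}{4176}} = \frac{\sqrt{349869427}}{348}$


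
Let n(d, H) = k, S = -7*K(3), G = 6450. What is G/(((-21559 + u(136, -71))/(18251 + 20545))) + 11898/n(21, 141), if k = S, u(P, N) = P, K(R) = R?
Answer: -612201006/49987 ≈ -12247.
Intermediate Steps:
S = -21 (S = -7*3 = -21)
k = -21
n(d, H) = -21
G/(((-21559 + u(136, -71))/(18251 + 20545))) + 11898/n(21, 141) = 6450/(((-21559 + 136)/(18251 + 20545))) + 11898/(-21) = 6450/((-21423/38796)) + 11898*(-1/21) = 6450/((-21423*1/38796)) - 3966/7 = 6450/(-7141/12932) - 3966/7 = 6450*(-12932/7141) - 3966/7 = -83411400/7141 - 3966/7 = -612201006/49987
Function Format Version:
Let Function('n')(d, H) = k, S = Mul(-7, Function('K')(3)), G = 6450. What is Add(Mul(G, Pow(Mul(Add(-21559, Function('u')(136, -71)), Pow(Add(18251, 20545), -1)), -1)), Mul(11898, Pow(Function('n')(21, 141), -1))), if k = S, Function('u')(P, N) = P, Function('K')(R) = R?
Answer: Rational(-612201006, 49987) ≈ -12247.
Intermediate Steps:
S = -21 (S = Mul(-7, 3) = -21)
k = -21
Function('n')(d, H) = -21
Add(Mul(G, Pow(Mul(Add(-21559, Function('u')(136, -71)), Pow(Add(18251, 20545), -1)), -1)), Mul(11898, Pow(Function('n')(21, 141), -1))) = Add(Mul(6450, Pow(Mul(Add(-21559, 136), Pow(Add(18251, 20545), -1)), -1)), Mul(11898, Pow(-21, -1))) = Add(Mul(6450, Pow(Mul(-21423, Pow(38796, -1)), -1)), Mul(11898, Rational(-1, 21))) = Add(Mul(6450, Pow(Mul(-21423, Rational(1, 38796)), -1)), Rational(-3966, 7)) = Add(Mul(6450, Pow(Rational(-7141, 12932), -1)), Rational(-3966, 7)) = Add(Mul(6450, Rational(-12932, 7141)), Rational(-3966, 7)) = Add(Rational(-83411400, 7141), Rational(-3966, 7)) = Rational(-612201006, 49987)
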